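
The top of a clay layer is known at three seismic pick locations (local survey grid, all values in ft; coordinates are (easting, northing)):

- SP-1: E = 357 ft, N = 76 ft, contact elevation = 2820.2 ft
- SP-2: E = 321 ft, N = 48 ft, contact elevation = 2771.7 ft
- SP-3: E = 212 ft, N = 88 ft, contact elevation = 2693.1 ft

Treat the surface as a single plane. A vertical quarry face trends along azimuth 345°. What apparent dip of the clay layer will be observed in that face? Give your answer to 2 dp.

Two edge vectors: SP-1→SP-2 = (-36, -28, -48.5), SP-1→SP-3 = (-145, 12, -127.1).
Normal n = (SP-1→SP-2) × (SP-1→SP-3) = (4140.8, 2456.9, -4492).
So ∂z/∂E = −n_x/n_z = 0.92182 and ∂z/∂N = −n_y/n_z = 0.54695.
Unit vector along 345° is (sin 345°, cos 345°) = (-0.2588, 0.9659).
Slope in that direction = a·(-0.2588) + b·(0.9659) = 0.28973.
Apparent dip = arctan|0.28973| = 16.16° (true dip is 47.0°, so apparent ≤ true as expected).

16.16°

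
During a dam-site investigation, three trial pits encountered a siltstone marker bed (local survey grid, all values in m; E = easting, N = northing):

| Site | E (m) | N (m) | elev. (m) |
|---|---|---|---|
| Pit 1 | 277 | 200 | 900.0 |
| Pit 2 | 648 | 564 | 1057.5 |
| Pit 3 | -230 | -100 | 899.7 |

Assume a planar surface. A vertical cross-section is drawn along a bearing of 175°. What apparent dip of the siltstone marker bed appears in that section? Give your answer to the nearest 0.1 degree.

48.8°

Let the plane be z = a·E + b·N + c.
Pit 2−Pit 1: 371a + 364b = 157.5;  Pit 3−Pit 1: −507a − 300b = −0.3.
Solving gives a = −0.64358, b = 1.08865.
Unit vector along 175° is (sin 175°, cos 175°) = (0.0872, -0.9962).
Slope in that direction = a·(0.0872) + b·(-0.9962) = −1.14060.
Apparent dip = arctan|1.14060| = 48.8° (true dip is 51.7°, so apparent ≤ true as expected).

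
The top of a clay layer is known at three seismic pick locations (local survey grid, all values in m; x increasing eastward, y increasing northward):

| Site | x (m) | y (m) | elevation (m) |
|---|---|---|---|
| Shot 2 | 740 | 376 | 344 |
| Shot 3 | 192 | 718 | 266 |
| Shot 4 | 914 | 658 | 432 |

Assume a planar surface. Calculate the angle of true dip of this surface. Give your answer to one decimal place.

Let the plane be z = a·x + b·y + c.
Shot 3−Shot 2: −548a + 342b = −78;  Shot 4−Shot 2: 174a + 282b = 88.
Solving gives a = 0.24337, b = 0.16189.
Gradient magnitude |∇z| = √(a² + b²) = √(0.05923 + 0.02621) = 0.29230.
True dip = arctan(0.29230) = 16.3°, dipping toward WSW (azimuth ≈ 236°).

16.3°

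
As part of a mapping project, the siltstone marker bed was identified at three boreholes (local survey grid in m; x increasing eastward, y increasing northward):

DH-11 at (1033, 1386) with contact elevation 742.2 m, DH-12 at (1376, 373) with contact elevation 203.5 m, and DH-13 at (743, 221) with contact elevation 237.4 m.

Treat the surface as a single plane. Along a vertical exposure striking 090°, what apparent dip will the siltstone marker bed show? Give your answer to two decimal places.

Two edge vectors: DH-11→DH-12 = (343, -1013, -538.7), DH-11→DH-13 = (-290, -1165, -504.8).
Normal n = (DH-11→DH-12) × (DH-11→DH-13) = (-116223.1, 329369.4, -693365).
So ∂z/∂x = −n_x/n_z = −0.16762 and ∂z/∂y = −n_y/n_z = 0.47503.
Unit vector along 090° is (sin 90°, cos 90°) = (1.0000, 0.0000).
Slope in that direction = a·(1.0000) + b·(0.0000) = −0.16762.
Apparent dip = arctan|0.16762| = 9.52° (true dip is 26.7°, so apparent ≤ true as expected).

9.52°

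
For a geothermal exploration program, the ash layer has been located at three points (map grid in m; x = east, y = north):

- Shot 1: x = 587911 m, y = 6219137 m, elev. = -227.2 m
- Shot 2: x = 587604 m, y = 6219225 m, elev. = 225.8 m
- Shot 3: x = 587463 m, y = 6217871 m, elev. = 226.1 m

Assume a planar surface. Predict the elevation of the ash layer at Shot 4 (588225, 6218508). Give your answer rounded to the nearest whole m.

Let the plane be z = a·x + b·y + c.
Shot 2−Shot 1: −307a + 88b = 453;  Shot 3−Shot 1: −448a − 1266b = 453.3.
Solving gives a = −1.43286256, b = 0.14899086.
Then c = -227.2 − a·587911 − b·6219137 = −84426.09.
At (588225, 6218508): z = −842845.6 + 926500.8 − 84426.09 = -770.8 m.

-771 m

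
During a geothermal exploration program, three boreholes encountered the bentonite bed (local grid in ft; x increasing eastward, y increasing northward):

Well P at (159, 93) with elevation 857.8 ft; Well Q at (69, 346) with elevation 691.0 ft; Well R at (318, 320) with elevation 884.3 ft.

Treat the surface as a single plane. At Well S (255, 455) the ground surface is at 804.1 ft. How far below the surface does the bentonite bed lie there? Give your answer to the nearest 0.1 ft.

Two edge vectors: Well P→Well Q = (-90, 253, -166.8), Well P→Well R = (159, 227, 26.5).
Normal n = (Well P→Well Q) × (Well P→Well R) = (44568.1, -24136.2, -60657).
So ∂z/∂x = −n_x/n_z = 0.73476 and ∂z/∂y = −n_y/n_z = −0.39791.
Intercept c from Well P: 857.8 − 116.83 + 37.01 = 777.98.
At (255, 455): z_contact = 187.36 − 181.05 + 777.98 = 784.29 ft.
Depth below ground = 804.1 − 784.29 = 19.8 ft.

19.8 ft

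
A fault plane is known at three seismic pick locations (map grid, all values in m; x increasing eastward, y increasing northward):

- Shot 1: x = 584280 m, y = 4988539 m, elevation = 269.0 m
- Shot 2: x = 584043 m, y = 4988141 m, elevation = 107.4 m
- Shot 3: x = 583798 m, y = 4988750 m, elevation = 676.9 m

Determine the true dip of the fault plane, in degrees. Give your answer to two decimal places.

Let the plane be z = a·x + b·y + c.
Shot 2−Shot 1: −237a − 398b = −161.6;  Shot 3−Shot 1: −482a + 211b = 407.9.
Solving gives a = −0.53029, b = 0.72181.
Gradient magnitude |∇z| = √(a² + b²) = √(0.28121 + 0.52100) = 0.89566.
True dip = arctan(0.89566) = 41.85°, dipping toward SE (azimuth ≈ 144°).

41.85°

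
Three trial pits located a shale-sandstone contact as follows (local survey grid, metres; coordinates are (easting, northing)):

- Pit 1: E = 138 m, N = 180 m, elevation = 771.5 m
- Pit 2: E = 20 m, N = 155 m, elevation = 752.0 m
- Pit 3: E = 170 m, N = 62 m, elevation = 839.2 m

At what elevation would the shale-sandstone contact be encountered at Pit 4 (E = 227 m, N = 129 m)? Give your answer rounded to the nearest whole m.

821 m

Two edge vectors: Pit 1→Pit 2 = (-118, -25, -19.5), Pit 1→Pit 3 = (32, -118, 67.7).
Normal n = (Pit 1→Pit 2) × (Pit 1→Pit 3) = (-3993.5, 7364.6, 14724).
So ∂z/∂E = −n_x/n_z = 0.27122 and ∂z/∂N = −n_y/n_z = −0.50018.
Intercept c from Pit 1: 771.5 − 37.43 + 90.03 = 824.10.
At (227, 129): z = 61.6 − 64.5 + 824.10 = 821.1 m.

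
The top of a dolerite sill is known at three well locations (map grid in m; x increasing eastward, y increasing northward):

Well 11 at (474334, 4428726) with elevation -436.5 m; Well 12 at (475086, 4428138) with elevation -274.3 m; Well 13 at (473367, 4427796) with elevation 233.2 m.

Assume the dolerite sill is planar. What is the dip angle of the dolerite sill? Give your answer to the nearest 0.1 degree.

Let the plane be z = a·x + b·y + c.
Well 12−Well 11: 752a − 588b = 162.2;  Well 13−Well 11: −967a − 930b = 669.7.
Solving gives a = −0.19160, b = −0.52089.
Gradient magnitude |∇z| = √(a² + b²) = √(0.03671 + 0.27132) = 0.55501.
True dip = arctan(0.55501) = 29.0°, dipping toward NNE (azimuth ≈ 020°).

29.0°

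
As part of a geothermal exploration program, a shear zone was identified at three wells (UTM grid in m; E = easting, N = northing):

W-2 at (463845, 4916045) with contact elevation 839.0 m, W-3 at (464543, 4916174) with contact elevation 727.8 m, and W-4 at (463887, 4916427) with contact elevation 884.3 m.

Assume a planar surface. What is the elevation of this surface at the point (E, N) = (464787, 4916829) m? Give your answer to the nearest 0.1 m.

773.7 m

Two edge vectors: W-2→W-3 = (698, 129, -111.2), W-2→W-4 = (42, 382, 45.3).
Normal n = (W-2→W-3) × (W-2→W-4) = (48322.1, -36289.8, 261218).
So ∂z/∂E = −n_x/n_z = −0.184987635 and ∂z/∂N = −n_y/n_z = 0.138925342.
Intercept c from W-2: 839 + 85805.59 − 682963.23 = −596318.64.
At (464787, 4916829): z = −85979.8 + 683072.2 − 596318.64 = 773.7 m.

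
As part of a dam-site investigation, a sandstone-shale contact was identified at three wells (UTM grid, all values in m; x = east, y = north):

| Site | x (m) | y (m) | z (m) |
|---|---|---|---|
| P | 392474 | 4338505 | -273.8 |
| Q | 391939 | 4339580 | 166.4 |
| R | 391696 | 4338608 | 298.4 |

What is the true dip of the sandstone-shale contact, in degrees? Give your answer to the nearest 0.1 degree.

36.2°

Two edge vectors: P→Q = (-535, 1075, 440.2), P→R = (-778, 103, 572.2).
Normal n = (P→Q) × (P→R) = (569774.4, -36348.6, 781245).
So ∂z/∂x = −n_x/n_z = −0.72932 and ∂z/∂y = −n_y/n_z = 0.04653.
Gradient magnitude |∇z| = √(a² + b²) = √(0.53190 + 0.00216) = 0.73080.
True dip = arctan(0.73080) = 36.2°, dipping toward E (azimuth ≈ 094°).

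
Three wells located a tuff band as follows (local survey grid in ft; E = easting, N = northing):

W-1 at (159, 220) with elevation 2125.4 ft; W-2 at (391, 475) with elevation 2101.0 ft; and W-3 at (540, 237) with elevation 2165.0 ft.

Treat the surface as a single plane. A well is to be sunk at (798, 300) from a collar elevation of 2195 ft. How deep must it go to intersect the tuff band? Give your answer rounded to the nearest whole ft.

Two edge vectors: W-1→W-2 = (232, 255, -24.4), W-1→W-3 = (381, 17, 39.6).
Normal n = (W-1→W-2) × (W-1→W-3) = (10512.8, -18483.6, -93211).
So ∂z/∂E = −n_x/n_z = 0.11278 and ∂z/∂N = −n_y/n_z = −0.19830.
Intercept c from W-1: 2125.4 − 17.93 + 43.63 = 2151.09.
At (798, 300): z_contact = 90.0 − 59.5 + 2151.09 = 2181.6 ft.
Depth below ground = 2195 − 2181.6 = 13 ft.

13 ft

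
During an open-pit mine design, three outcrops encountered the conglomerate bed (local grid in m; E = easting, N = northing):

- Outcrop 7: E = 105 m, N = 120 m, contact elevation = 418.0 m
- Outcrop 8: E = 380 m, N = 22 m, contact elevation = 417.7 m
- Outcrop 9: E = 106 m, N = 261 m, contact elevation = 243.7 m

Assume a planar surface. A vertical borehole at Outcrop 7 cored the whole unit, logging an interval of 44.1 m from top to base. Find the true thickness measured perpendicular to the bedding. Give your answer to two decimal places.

26.77 m

Let the plane be z = a·E + b·N + c.
Outcrop 8−Outcrop 7: 275a − 98b = −0.3;  Outcrop 9−Outcrop 7: 1a + 141b = −174.3.
Solving gives a = −0.44050, b = −1.23305.
|∇z| = √(a²+b²) = 1.30937, so dip δ = arctan(1.30937) = 52.63°.
True thickness = vertical thickness × cos δ = 44.1 × cos 52.63° = 26.77 m.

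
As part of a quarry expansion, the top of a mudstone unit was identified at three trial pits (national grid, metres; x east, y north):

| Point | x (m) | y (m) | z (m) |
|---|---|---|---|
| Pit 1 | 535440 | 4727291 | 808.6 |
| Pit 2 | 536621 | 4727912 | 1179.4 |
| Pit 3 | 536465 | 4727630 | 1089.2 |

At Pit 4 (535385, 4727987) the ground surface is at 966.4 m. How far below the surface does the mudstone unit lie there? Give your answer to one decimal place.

Let the plane be z = a·x + b·y + c.
Pit 2−Pit 1: 1181a + 621b = 370.8;  Pit 3−Pit 1: 1025a + 339b = 280.6.
Solving gives a = 0.205581667, b = 0.206132127.
Then c = 808.6 − a·535440 − b·4727291 = −1083714.60.
At (535385, 4727987): z_contact = 110065.34 + 974590.02 − 1083714.60 = 940.76 m.
Depth below ground = 966.4 − 940.76 = 25.6 m.

25.6 m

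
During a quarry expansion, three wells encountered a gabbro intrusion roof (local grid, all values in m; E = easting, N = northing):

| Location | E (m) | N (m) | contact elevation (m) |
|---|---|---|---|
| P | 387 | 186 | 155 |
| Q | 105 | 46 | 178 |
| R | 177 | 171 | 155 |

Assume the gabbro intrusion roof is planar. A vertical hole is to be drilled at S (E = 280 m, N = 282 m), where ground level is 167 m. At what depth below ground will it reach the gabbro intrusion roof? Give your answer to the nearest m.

32 m

Let the plane be z = a·E + b·N + c.
Q−P: −282a − 140b = 23;  R−P: −210a − 15b = 0.
Solving gives a = 0.01371, b = −0.19190.
Then c = 155 − a·387 − b·186 = 185.39.
At (280, 282): z_contact = 3.8 − 54.1 + 185.39 = 135.1 m.
Depth below ground = 167 − 135.1 = 32 m.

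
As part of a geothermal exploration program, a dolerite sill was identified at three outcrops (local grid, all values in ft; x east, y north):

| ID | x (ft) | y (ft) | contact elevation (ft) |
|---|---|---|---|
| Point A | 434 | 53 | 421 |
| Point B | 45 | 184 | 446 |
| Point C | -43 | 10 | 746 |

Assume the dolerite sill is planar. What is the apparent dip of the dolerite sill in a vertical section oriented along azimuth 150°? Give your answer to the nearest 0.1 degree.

Two edge vectors: Point A→Point B = (-389, 131, 25), Point A→Point C = (-477, -43, 325).
Normal n = (Point A→Point B) × (Point A→Point C) = (43650, 114500, 79214).
So ∂z/∂x = −n_x/n_z = −0.55104 and ∂z/∂y = −n_y/n_z = −1.44545.
Unit vector along 150° is (sin 150°, cos 150°) = (0.5000, -0.8660).
Slope in that direction = a·(0.5000) + b·(-0.8660) = 0.97628.
Apparent dip = arctan|0.97628| = 44.3° (true dip is 57.1°, so apparent ≤ true as expected).

44.3°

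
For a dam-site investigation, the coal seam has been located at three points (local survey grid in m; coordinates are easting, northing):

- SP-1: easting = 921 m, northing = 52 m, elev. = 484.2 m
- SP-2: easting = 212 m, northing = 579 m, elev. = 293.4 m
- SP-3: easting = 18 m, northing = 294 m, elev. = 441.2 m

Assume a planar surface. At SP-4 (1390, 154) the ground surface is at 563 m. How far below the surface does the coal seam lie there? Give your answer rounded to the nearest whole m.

163 m

Two edge vectors: SP-1→SP-2 = (-709, 527, -190.8), SP-1→SP-3 = (-903, 242, -43).
Normal n = (SP-1→SP-2) × (SP-1→SP-3) = (23512.6, 141805.4, 304303).
So ∂z/∂easting = −n_x/n_z = −0.07727 and ∂z/∂northing = −n_y/n_z = −0.46600.
Intercept c from SP-1: 484.2 + 71.16 + 24.23 = 579.60.
At (1390, 154): z_contact = −107.4 − 71.8 + 579.60 = 400.4 m.
Depth below ground = 563 − 400.4 = 163 m.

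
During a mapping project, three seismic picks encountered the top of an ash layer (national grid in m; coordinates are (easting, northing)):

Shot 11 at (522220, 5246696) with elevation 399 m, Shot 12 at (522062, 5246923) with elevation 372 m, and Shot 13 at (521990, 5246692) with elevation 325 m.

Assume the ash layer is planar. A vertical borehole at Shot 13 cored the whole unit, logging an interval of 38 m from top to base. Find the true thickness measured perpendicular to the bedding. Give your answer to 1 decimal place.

36.0 m

Two edge vectors: Shot 11→Shot 12 = (-158, 227, -27), Shot 11→Shot 13 = (-230, -4, -74).
Normal n = (Shot 11→Shot 12) × (Shot 11→Shot 13) = (-16906, -5482, 52842).
So ∂z/∂E = −n_x/n_z = 0.31993 and ∂z/∂N = −n_y/n_z = 0.10374.
|∇z| = √(a²+b²) = 0.33633, so dip δ = arctan(0.33633) = 18.59°.
True thickness = vertical thickness × cos δ = 38 × cos 18.59° = 36.0 m.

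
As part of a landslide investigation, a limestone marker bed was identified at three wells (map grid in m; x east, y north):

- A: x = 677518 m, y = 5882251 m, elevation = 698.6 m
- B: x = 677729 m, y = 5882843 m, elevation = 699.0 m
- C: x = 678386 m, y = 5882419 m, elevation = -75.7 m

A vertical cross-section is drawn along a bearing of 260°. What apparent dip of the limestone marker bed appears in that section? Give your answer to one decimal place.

Let the plane be z = a·x + b·y + c.
B−A: 211a + 592b = 0.4;  C−A: 868a + 168b = −774.3.
Solving gives a = −0.95829, b = 0.34223.
Unit vector along 260° is (sin 260°, cos 260°) = (-0.9848, -0.1736).
Slope in that direction = a·(-0.9848) + b·(-0.1736) = 0.88430.
Apparent dip = arctan|0.88430| = 41.5° (true dip is 45.5°, so apparent ≤ true as expected).

41.5°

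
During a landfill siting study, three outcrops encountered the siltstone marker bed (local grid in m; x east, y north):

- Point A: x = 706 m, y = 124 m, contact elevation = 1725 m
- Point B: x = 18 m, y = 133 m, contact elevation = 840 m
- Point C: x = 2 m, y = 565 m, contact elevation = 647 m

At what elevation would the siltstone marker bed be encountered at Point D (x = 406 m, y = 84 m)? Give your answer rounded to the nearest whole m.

Let the plane be z = a·x + b·y + c.
Point B−Point A: −688a + 9b = −885;  Point C−Point A: −704a + 441b = −1078.
Solving gives a = 1.28111, b = −0.39931.
Then c = 1725 − a·706 − b·124 = 870.05.
At (406, 84): z = 520.1 − 33.5 + 870.05 = 1356.6 m.

1357 m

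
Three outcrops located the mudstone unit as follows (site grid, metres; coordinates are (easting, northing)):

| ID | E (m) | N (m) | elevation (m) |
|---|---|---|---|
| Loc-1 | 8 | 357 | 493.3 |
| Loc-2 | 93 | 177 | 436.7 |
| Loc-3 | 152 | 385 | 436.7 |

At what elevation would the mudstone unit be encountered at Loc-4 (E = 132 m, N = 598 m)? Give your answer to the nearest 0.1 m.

Two edge vectors: Loc-1→Loc-2 = (85, -180, -56.6), Loc-1→Loc-3 = (144, 28, -56.6).
Normal n = (Loc-1→Loc-2) × (Loc-1→Loc-3) = (11772.8, -3339.4, 28300).
So ∂z/∂E = −n_x/n_z = −0.41600 and ∂z/∂N = −n_y/n_z = 0.11800.
Intercept c from Loc-1: 493.3 + 3.33 − 42.13 = 454.50.
At (132, 598): z = −54.9 + 70.6 + 454.50 = 470.2 m.

470.2 m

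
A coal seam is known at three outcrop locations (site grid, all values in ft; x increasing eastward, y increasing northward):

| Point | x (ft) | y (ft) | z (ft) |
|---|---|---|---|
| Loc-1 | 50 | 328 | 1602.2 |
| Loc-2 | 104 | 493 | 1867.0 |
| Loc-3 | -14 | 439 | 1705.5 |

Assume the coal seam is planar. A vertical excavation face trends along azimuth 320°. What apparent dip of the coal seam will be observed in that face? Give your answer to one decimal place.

29.4°

Two edge vectors: Loc-1→Loc-2 = (54, 165, 264.8), Loc-1→Loc-3 = (-64, 111, 103.3).
Normal n = (Loc-1→Loc-2) × (Loc-1→Loc-3) = (-12348.3, -22525.4, 16554).
So ∂z/∂x = −n_x/n_z = 0.74594 and ∂z/∂y = −n_y/n_z = 1.36072.
Unit vector along 320° is (sin 320°, cos 320°) = (-0.6428, 0.7660).
Slope in that direction = a·(-0.6428) + b·(0.7660) = 0.56289.
Apparent dip = arctan|0.56289| = 29.4° (true dip is 57.2°, so apparent ≤ true as expected).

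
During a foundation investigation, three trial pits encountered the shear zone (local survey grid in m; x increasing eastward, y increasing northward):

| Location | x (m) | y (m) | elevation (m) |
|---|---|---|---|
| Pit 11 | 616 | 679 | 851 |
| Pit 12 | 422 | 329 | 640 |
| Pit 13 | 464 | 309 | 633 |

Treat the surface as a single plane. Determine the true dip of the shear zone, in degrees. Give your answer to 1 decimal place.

Let the plane be z = a·x + b·y + c.
Pit 12−Pit 11: −194a − 350b = −211;  Pit 13−Pit 11: −152a − 370b = −218.
Solving gives a = 0.09526, b = 0.55005.
Gradient magnitude |∇z| = √(a² + b²) = √(0.00908 + 0.30256) = 0.55824.
True dip = arctan(0.55824) = 29.2°, dipping toward S (azimuth ≈ 190°).

29.2°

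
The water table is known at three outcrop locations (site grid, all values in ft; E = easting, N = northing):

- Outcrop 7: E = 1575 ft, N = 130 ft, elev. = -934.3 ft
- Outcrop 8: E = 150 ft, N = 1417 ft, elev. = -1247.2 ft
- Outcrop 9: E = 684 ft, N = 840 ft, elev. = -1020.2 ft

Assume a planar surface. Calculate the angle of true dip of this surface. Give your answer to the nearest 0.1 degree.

54.9°

Two edge vectors: Outcrop 7→Outcrop 8 = (-1425, 1287, -312.9), Outcrop 7→Outcrop 9 = (-891, 710, -85.9).
Normal n = (Outcrop 7→Outcrop 8) × (Outcrop 7→Outcrop 9) = (111605.7, 156386.4, 134967).
So ∂z/∂E = −n_x/n_z = −0.82691 and ∂z/∂N = −n_y/n_z = −1.15870.
Gradient magnitude |∇z| = √(a² + b²) = √(0.68378 + 1.34259) = 1.42351.
True dip = arctan(1.42351) = 54.9°, dipping toward NE (azimuth ≈ 036°).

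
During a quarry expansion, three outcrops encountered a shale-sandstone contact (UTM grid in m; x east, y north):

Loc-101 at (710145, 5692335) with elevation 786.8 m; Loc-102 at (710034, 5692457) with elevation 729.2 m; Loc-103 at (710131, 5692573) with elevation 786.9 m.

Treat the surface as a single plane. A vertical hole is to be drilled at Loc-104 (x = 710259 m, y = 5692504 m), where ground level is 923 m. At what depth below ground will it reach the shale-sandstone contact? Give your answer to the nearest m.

67 m

Let the plane be z = a·x + b·y + c.
Loc-102−Loc-101: −111a + 122b = −57.6;  Loc-103−Loc-101: −14a + 238b = 0.1.
Solving gives a = 0.55528126, b = 0.03308377.
Then c = 786.8 − a·710145 − b·5692335 = −581867.32.
At (710259, 5692504): z_contact = 394393.5 + 188329.5 − 581867.32 = 855.7 m.
Depth below ground = 923 − 855.7 = 67 m.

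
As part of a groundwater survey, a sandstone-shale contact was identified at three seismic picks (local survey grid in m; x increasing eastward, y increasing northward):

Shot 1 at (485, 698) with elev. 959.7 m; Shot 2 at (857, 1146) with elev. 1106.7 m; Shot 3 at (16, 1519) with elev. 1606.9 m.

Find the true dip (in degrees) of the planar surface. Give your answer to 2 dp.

34.40°

Two edge vectors: Shot 1→Shot 2 = (372, 448, 147), Shot 1→Shot 3 = (-469, 821, 647.2).
Normal n = (Shot 1→Shot 2) × (Shot 1→Shot 3) = (169258.6, -309701.4, 515524).
So ∂z/∂x = −n_x/n_z = −0.32832 and ∂z/∂y = −n_y/n_z = 0.60075.
Gradient magnitude |∇z| = √(a² + b²) = √(0.10780 + 0.36090) = 0.68461.
True dip = arctan(0.68461) = 34.40°, dipping toward SSE (azimuth ≈ 151°).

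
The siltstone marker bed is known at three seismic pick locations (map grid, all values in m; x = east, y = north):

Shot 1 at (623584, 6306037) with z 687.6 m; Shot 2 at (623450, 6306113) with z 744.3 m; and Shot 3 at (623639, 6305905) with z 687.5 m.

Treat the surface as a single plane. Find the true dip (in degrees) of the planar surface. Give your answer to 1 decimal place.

30.9°

Let the plane be z = a·x + b·y + c.
Shot 2−Shot 1: −134a + 76b = 56.7;  Shot 3−Shot 1: 55a − 132b = −0.1.
Solving gives a = −0.55351, b = −0.22987.
Gradient magnitude |∇z| = √(a² + b²) = √(0.30637 + 0.05284) = 0.59934.
True dip = arctan(0.59934) = 30.9°, dipping toward ENE (azimuth ≈ 067°).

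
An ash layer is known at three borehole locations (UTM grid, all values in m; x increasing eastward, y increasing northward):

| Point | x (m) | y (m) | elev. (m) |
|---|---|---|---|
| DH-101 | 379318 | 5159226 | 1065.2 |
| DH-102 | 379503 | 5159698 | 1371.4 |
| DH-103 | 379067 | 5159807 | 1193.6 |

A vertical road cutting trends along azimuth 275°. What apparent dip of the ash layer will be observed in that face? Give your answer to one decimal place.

Two edge vectors: DH-101→DH-102 = (185, 472, 306.2), DH-101→DH-103 = (-251, 581, 128.4).
Normal n = (DH-101→DH-102) × (DH-101→DH-103) = (-117297.4, -100610.2, 225957).
So ∂z/∂x = −n_x/n_z = 0.51911 and ∂z/∂y = −n_y/n_z = 0.44526.
Unit vector along 275° is (sin 275°, cos 275°) = (-0.9962, 0.0872).
Slope in that direction = a·(-0.9962) + b·(0.0872) = −0.47833.
Apparent dip = arctan|0.47833| = 25.6° (true dip is 34.4°, so apparent ≤ true as expected).

25.6°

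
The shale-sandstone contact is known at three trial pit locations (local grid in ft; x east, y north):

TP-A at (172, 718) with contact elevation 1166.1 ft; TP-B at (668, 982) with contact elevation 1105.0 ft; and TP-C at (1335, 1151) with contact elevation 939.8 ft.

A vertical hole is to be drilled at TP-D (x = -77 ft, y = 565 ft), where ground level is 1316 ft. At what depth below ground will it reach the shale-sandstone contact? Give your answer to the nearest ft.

128 ft

Let the plane be z = a·x + b·y + c.
TP-B−TP-A: 496a + 264b = −61.1;  TP-C−TP-A: 1163a + 433b = −226.3.
Solving gives a = −0.36078, b = 0.44639.
Then c = 1166.1 − a·172 − b·718 = 907.65.
At (-77, 565): z_contact = 27.8 + 252.2 + 907.65 = 1187.6 ft.
Depth below ground = 1316 − 1187.6 = 128 ft.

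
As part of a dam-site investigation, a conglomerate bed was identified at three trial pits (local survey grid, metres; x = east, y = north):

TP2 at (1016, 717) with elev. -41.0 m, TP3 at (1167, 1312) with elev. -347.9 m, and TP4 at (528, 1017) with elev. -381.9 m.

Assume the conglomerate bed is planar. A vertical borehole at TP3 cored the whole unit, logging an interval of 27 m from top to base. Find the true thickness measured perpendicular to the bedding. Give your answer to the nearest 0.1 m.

22.3 m

Two edge vectors: TP2→TP3 = (151, 595, -306.9), TP2→TP4 = (-488, 300, -340.9).
Normal n = (TP2→TP3) × (TP2→TP4) = (-110765.5, 201243.1, 335660).
So ∂z/∂x = −n_x/n_z = 0.32999 and ∂z/∂y = −n_y/n_z = −0.59954.
|∇z| = √(a²+b²) = 0.68436, so dip δ = arctan(0.68436) = 34.39°.
True thickness = vertical thickness × cos δ = 27 × cos 34.39° = 22.3 m.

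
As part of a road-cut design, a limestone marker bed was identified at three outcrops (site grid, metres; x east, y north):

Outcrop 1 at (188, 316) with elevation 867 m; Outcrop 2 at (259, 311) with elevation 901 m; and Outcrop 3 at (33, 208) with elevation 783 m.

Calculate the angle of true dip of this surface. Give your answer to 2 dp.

26.18°

Two edge vectors: Outcrop 1→Outcrop 2 = (71, -5, 34), Outcrop 1→Outcrop 3 = (-155, -108, -84).
Normal n = (Outcrop 1→Outcrop 2) × (Outcrop 1→Outcrop 3) = (4092, 694, -8443).
So ∂z/∂x = −n_x/n_z = 0.48466 and ∂z/∂y = −n_y/n_z = 0.08220.
Gradient magnitude |∇z| = √(a² + b²) = √(0.23490 + 0.00676) = 0.49158.
True dip = arctan(0.49158) = 26.18°, dipping toward W (azimuth ≈ 260°).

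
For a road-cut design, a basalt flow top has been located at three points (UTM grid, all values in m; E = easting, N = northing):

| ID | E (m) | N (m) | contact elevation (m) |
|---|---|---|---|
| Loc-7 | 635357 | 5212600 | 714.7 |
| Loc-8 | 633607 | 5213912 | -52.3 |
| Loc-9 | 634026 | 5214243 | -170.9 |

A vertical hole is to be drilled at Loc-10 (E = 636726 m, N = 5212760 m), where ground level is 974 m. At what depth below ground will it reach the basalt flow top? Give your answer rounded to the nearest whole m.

215 m

Let the plane be z = a·E + b·N + c.
Loc-8−Loc-7: −1750a + 1312b = −767;  Loc-9−Loc-7: −1331a + 1643b = −885.6.
Solving gives a = 0.08704669, b = −0.46849717.
Then c = 714.7 − a·635357 − b·5212600 = 2387497.33.
At (636726, 5212760): z_contact = 55424.9 − 2442163.3 + 2387497.33 = 758.9 m.
Depth below ground = 974 − 758.9 = 215 m.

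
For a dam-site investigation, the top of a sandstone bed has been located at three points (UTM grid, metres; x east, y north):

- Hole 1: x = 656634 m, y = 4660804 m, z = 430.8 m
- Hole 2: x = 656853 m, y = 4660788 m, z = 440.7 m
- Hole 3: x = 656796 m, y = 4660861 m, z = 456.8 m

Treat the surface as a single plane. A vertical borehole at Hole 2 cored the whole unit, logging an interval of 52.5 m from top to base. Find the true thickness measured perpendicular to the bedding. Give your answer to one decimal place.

Two edge vectors: Hole 1→Hole 2 = (219, -16, 9.9), Hole 1→Hole 3 = (162, 57, 26).
Normal n = (Hole 1→Hole 2) × (Hole 1→Hole 3) = (-980.3, -4090.2, 15075).
So ∂z/∂x = −n_x/n_z = 0.06503 and ∂z/∂y = −n_y/n_z = 0.27132.
|∇z| = √(a²+b²) = 0.27901, so dip δ = arctan(0.27901) = 15.59°.
True thickness = vertical thickness × cos δ = 52.5 × cos 15.59° = 50.6 m.

50.6 m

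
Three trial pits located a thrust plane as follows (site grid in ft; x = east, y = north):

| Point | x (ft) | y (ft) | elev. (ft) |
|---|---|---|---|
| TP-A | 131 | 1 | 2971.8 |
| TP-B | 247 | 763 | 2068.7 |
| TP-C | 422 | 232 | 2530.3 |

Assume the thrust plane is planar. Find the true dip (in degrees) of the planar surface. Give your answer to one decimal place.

Two edge vectors: TP-A→TP-B = (116, 762, -903.1), TP-A→TP-C = (291, 231, -441.5).
Normal n = (TP-A→TP-B) × (TP-A→TP-C) = (-127806.9, -211588.1, -194946).
So ∂z/∂x = −n_x/n_z = −0.65560 and ∂z/∂y = −n_y/n_z = −1.08537.
Gradient magnitude |∇z| = √(a² + b²) = √(0.42981 + 1.17802) = 1.26800.
True dip = arctan(1.26800) = 51.7°, dipping toward NNE (azimuth ≈ 031°).

51.7°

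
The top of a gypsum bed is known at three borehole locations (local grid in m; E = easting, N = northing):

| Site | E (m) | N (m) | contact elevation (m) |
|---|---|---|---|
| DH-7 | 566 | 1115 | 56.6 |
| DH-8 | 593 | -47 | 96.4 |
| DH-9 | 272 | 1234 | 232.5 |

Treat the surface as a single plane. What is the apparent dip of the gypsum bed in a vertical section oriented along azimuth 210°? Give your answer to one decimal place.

Two edge vectors: DH-7→DH-8 = (27, -1162, 39.8), DH-7→DH-9 = (-294, 119, 175.9).
Normal n = (DH-7→DH-8) × (DH-7→DH-9) = (-209132, -16450.5, -338415).
So ∂z/∂E = −n_x/n_z = −0.61797 and ∂z/∂N = −n_y/n_z = −0.04861.
Unit vector along 210° is (sin 210°, cos 210°) = (-0.5000, -0.8660).
Slope in that direction = a·(-0.5000) + b·(-0.8660) = 0.35109.
Apparent dip = arctan|0.35109| = 19.3° (true dip is 31.8°, so apparent ≤ true as expected).

19.3°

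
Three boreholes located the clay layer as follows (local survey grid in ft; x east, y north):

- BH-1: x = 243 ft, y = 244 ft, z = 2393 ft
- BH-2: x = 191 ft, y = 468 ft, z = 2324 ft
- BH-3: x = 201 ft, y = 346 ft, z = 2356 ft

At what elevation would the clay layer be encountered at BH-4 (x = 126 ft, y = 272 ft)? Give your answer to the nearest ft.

Two edge vectors: BH-1→BH-2 = (-52, 224, -69), BH-1→BH-3 = (-42, 102, -37).
Normal n = (BH-1→BH-2) × (BH-1→BH-3) = (-1250, 974, 4104).
So ∂z/∂x = −n_x/n_z = 0.30458 and ∂z/∂y = −n_y/n_z = −0.23733.
Intercept c from BH-1: 2393 − 74.01 + 57.91 = 2376.90.
At (126, 272): z = 38.4 − 64.6 + 2376.90 = 2350.7 ft.

2351 ft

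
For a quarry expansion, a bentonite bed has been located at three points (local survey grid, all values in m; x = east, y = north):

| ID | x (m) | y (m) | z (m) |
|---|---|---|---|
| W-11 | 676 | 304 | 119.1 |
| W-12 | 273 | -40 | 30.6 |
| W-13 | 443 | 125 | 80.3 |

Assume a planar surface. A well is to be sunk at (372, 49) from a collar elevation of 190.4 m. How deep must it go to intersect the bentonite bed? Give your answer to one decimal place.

Two edge vectors: W-11→W-12 = (-403, -344, -88.5), W-11→W-13 = (-233, -179, -38.8).
Normal n = (W-11→W-12) × (W-11→W-13) = (-2494.3, 4984.1, -8015).
So ∂z/∂x = −n_x/n_z = −0.31120 and ∂z/∂y = −n_y/n_z = 0.62185.
Intercept c from W-11: 119.1 + 210.37 − 189.04 = 140.43.
At (372, 49): z_contact = −115.77 + 30.47 + 140.43 = 55.14 m.
Depth below ground = 190.4 − 55.14 = 135.3 m.

135.3 m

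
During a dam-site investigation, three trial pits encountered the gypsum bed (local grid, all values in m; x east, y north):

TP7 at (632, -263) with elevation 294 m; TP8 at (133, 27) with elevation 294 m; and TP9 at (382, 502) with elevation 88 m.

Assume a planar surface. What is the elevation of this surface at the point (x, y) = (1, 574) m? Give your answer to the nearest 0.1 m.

Two edge vectors: TP7→TP8 = (-499, 290, 0), TP7→TP9 = (-250, 765, -206).
Normal n = (TP7→TP8) × (TP7→TP9) = (-59740, -102794, -309235).
So ∂z/∂x = −n_x/n_z = −0.19319 and ∂z/∂y = −n_y/n_z = −0.33241.
Intercept c from TP7: 294 + 122.09 − 87.42 = 328.67.
At (1, 574): z = −0.2 − 190.8 + 328.67 = 137.7 m.

137.7 m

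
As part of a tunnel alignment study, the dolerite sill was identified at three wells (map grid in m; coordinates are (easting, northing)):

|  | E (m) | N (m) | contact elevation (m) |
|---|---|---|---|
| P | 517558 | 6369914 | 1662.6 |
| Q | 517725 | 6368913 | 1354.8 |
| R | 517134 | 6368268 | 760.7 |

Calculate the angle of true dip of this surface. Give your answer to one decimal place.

34.8°

Two edge vectors: P→Q = (167, -1001, -307.8), P→R = (-424, -1646, -901.9).
Normal n = (P→Q) × (P→R) = (396163.1, 281124.5, -699306).
So ∂z/∂E = −n_x/n_z = 0.56651 and ∂z/∂N = −n_y/n_z = 0.40200.
Gradient magnitude |∇z| = √(a² + b²) = √(0.32093 + 0.16161) = 0.69465.
True dip = arctan(0.69465) = 34.8°, dipping toward SW (azimuth ≈ 235°).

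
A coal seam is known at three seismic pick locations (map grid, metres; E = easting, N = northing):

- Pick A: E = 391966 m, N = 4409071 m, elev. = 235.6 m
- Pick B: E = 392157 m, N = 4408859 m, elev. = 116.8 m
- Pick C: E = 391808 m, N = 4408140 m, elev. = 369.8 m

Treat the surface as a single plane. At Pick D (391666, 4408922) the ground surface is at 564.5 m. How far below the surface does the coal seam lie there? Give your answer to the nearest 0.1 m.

Two edge vectors: Pick A→Pick B = (191, -212, -118.8), Pick A→Pick C = (-158, -931, 134.2).
Normal n = (Pick A→Pick B) × (Pick A→Pick C) = (-139053.2, -6861.8, -211317).
So ∂z/∂E = −n_x/n_z = −0.658031299 and ∂z/∂N = −n_y/n_z = −0.032471595.
Intercept c from Pick A: 235.6 + 257925.90 + 143169.57 = 401331.06.
At (391666, 4408922): z_contact = −257728.49 − 143164.73 + 401331.06 = 437.85 m.
Depth below ground = 564.5 − 437.85 = 126.7 m.

126.7 m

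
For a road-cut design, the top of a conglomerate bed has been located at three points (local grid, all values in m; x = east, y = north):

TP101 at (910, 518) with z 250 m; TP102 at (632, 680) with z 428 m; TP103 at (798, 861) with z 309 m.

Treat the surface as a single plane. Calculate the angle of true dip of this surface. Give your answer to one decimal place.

Two edge vectors: TP101→TP102 = (-278, 162, 178), TP101→TP103 = (-112, 343, 59).
Normal n = (TP101→TP102) × (TP101→TP103) = (-51496, -3534, -77210).
So ∂z/∂x = −n_x/n_z = −0.66696 and ∂z/∂y = −n_y/n_z = −0.04577.
Gradient magnitude |∇z| = √(a² + b²) = √(0.44484 + 0.00210) = 0.66853.
True dip = arctan(0.66853) = 33.8°, dipping toward E (azimuth ≈ 086°).

33.8°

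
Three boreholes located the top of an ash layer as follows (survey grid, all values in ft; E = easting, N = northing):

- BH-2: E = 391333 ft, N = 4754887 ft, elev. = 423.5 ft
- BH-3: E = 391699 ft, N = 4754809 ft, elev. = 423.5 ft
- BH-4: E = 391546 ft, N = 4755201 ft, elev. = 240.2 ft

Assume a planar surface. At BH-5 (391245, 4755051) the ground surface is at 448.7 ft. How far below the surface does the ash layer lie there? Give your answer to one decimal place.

99.3 ft

Two edge vectors: BH-2→BH-3 = (366, -78, 0), BH-2→BH-4 = (213, 314, -183.3).
Normal n = (BH-2→BH-3) × (BH-2→BH-4) = (14297.4, 67087.8, 131538).
So ∂z/∂E = −n_x/n_z = −0.108694066 and ∂z/∂N = −n_y/n_z = −0.510026000.
Intercept c from BH-2: 423.5 + 42535.57 + 2425116.00 = 2468075.07.
At (391245, 4755051): z_contact = −42526.01 − 2425199.64 + 2468075.07 = 349.42 ft.
Depth below ground = 448.7 − 349.42 = 99.3 ft.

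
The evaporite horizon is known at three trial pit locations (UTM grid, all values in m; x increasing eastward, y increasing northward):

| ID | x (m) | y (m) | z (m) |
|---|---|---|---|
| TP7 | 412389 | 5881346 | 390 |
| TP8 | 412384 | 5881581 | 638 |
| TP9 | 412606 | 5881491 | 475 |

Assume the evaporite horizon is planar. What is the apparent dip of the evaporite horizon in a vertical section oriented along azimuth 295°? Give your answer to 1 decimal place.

Two edge vectors: TP7→TP8 = (-5, 235, 248), TP7→TP9 = (217, 145, 85).
Normal n = (TP7→TP8) × (TP7→TP9) = (-15985, 54241, -51720).
So ∂z/∂x = −n_x/n_z = −0.30907 and ∂z/∂y = −n_y/n_z = 1.04874.
Unit vector along 295° is (sin 295°, cos 295°) = (-0.9063, 0.4226).
Slope in that direction = a·(-0.9063) + b·(0.4226) = 0.72333.
Apparent dip = arctan|0.72333| = 35.9° (true dip is 47.6°, so apparent ≤ true as expected).

35.9°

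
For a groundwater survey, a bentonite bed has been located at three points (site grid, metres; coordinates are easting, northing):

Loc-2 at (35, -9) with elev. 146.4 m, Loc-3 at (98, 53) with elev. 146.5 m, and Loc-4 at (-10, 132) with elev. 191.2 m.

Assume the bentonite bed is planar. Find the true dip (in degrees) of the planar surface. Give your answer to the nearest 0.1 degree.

Let the plane be z = a·easting + b·northing + c.
Loc-3−Loc-2: 63a + 62b = 0.1;  Loc-4−Loc-2: −45a + 141b = 44.8.
Solving gives a = −0.23674, b = 0.24217.
Gradient magnitude |∇z| = √(a² + b²) = √(0.05605 + 0.05865) = 0.33867.
True dip = arctan(0.33867) = 18.7°, dipping toward SE (azimuth ≈ 136°).

18.7°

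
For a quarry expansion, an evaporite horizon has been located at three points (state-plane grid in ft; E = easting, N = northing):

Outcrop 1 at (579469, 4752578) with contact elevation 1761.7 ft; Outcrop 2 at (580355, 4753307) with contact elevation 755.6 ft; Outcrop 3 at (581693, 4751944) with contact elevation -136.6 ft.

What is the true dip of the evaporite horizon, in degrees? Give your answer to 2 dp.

Two edge vectors: Outcrop 1→Outcrop 2 = (886, 729, -1006.1), Outcrop 1→Outcrop 3 = (2224, -634, -1898.3).
Normal n = (Outcrop 1→Outcrop 2) × (Outcrop 1→Outcrop 3) = (-2021728.1, -555672.6, -2183020).
So ∂z/∂E = −n_x/n_z = −0.92612 and ∂z/∂N = −n_y/n_z = −0.25454.
Gradient magnitude |∇z| = √(a² + b²) = √(0.85769 + 0.06479) = 0.96046.
True dip = arctan(0.96046) = 43.84°, dipping toward ENE (azimuth ≈ 075°).

43.84°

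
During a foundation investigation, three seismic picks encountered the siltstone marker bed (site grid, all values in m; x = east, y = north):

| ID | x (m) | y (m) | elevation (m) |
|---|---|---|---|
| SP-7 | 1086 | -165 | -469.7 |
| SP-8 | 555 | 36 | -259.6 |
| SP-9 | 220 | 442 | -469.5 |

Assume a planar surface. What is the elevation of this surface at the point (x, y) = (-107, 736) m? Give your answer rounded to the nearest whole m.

Let the plane be z = a·x + b·y + c.
SP-8−SP-7: −531a + 201b = 210.1;  SP-9−SP-7: −866a + 607b = 0.2.
Solving gives a = −0.85996, b = −1.22657.
Then c = -469.7 − a·1086 − b·-165 = 261.84.
At (-107, 736): z = 92.0 − 902.8 + 261.84 = -548.9 m.

-549 m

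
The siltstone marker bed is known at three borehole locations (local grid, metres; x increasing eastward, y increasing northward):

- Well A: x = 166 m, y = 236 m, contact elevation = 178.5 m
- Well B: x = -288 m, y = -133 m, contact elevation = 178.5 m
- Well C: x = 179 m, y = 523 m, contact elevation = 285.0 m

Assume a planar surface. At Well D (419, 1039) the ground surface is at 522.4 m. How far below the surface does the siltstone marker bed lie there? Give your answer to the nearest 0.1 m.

Let the plane be z = a·x + b·y + c.
Well B−Well A: −454a − 369b = 0;  Well C−Well A: 13a + 287b = 106.5.
Solving gives a = −0.313133, b = 0.385264.
Then c = 178.5 − a·166 − b·236 = 139.56.
At (419, 1039): z_contact = −131.20 + 400.29 + 139.56 = 408.64 m.
Depth below ground = 522.4 − 408.64 = 113.8 m.

113.8 m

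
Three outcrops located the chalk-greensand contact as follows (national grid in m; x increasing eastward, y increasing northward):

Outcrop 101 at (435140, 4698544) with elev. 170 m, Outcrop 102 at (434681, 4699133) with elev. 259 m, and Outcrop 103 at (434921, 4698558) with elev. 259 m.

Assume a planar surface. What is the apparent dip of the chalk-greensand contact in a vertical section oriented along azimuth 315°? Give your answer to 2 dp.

9.76°

Let the plane be z = a·x + b·y + c.
Outcrop 102−Outcrop 101: −459a + 589b = 89;  Outcrop 103−Outcrop 101: −219a + 14b = 89.
Solving gives a = −0.41753, b = −0.17427.
Unit vector along 315° is (sin 315°, cos 315°) = (-0.7071, 0.7071).
Slope in that direction = a·(-0.7071) + b·(0.7071) = 0.17201.
Apparent dip = arctan|0.17201| = 9.76° (true dip is 24.3°, so apparent ≤ true as expected).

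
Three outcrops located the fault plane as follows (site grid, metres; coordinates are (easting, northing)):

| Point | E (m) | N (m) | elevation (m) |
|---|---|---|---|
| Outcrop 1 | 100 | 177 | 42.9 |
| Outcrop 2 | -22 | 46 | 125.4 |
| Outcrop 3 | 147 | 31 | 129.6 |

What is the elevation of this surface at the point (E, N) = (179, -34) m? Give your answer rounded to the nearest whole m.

Two edge vectors: Outcrop 1→Outcrop 2 = (-122, -131, 82.5), Outcrop 1→Outcrop 3 = (47, -146, 86.7).
Normal n = (Outcrop 1→Outcrop 2) × (Outcrop 1→Outcrop 3) = (687.3, 14454.9, 23969).
So ∂z/∂E = −n_x/n_z = −0.02867 and ∂z/∂N = −n_y/n_z = −0.60307.
Intercept c from Outcrop 1: 42.9 + 2.87 + 106.74 = 152.51.
At (179, -34): z = −5.1 + 20.5 + 152.51 = 167.9 m.

168 m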